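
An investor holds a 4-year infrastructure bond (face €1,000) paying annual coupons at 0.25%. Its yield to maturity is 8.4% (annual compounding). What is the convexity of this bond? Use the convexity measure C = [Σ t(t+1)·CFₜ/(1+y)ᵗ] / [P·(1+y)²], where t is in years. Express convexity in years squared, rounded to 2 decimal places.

With y = 0.084:
  t   CF        PV=CF/(1+0.084)^t    t·PV        t(t+1)·PV
  1         2.50         2.3063         2.3063           4.6125
  2         2.50         2.1276         4.2551          12.7653
  3         2.50         1.9627         5.8881          23.5523
  4     1,002.50       726.0512     2,904.2048      14,521.0242
  Σ                    732.4477     2,916.6543      14,561.9544
P = 732.4477.
Convexity = Σ t(t+1)·PV / [P·(1+y)²] = 14,561.9544 / (732.4477 × 1.175056) = 16.91938.

16.92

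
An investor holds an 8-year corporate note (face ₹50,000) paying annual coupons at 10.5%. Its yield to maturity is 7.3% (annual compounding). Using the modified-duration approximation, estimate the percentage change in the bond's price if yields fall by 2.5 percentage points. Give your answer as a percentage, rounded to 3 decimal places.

+13.941%

Periodic yield y = 0.073. Modified duration first:
  t   CF        PV=CF/(1+0.073)^t    t·PV
  1     5,250.00     4,892.8239     4,892.8239
  2     5,250.00     4,559.9477     9,119.8954
  3     5,250.00     4,249.7182    12,749.1547
  4     5,250.00     3,960.5948    15,842.3793
  5     5,250.00     3,691.1415    18,455.7075
  6     5,250.00     3,440.0200    20,640.1202
  7     5,250.00     3,205.9833    22,441.8828
  8    55,250.00    31,443.7625   251,550.0996
  Σ                 59,443.9918   355,692.0633
P = 59,443.9918; D_Mac = 5.98365 yrs; D_mod = 5.98365/(1+0.073) = 5.57656 yrs.
ΔP/P ≈ -D_mod · Δy = -5.57656 × (-0.025) = +0.139414 = +13.9414%.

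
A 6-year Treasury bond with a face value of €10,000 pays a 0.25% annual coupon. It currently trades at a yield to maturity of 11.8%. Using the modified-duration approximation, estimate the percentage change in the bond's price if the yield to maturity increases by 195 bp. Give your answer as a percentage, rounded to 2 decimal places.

-10.37%

Periodic yield y = 0.118. Modified duration first:
  t   CF        PV=CF/(1+0.118)^t    t·PV
  1        25.00        22.3614        22.3614
  2        25.00        20.0012        40.0024
  3        25.00        17.8902        53.6705
  4        25.00        16.0019        64.0078
  5        25.00        14.3130        71.5651
  6    10,025.00     5,133.7363    30,802.4180
  Σ                  5,224.3040    31,054.0252
P = 5,224.3040; D_Mac = 5.94415 yrs; D_mod = 5.94415/(1+0.118) = 5.31677 yrs.
ΔP/P ≈ -D_mod · Δy = -5.31677 × (+0.0195) = -0.103677 = -10.3677%.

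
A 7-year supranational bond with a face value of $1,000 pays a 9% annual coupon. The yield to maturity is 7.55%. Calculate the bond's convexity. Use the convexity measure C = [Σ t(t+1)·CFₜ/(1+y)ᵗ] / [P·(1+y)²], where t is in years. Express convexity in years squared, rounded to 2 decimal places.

With y = 0.0755:
  t   CF        PV=CF/(1+0.0755)^t    t·PV        t(t+1)·PV
  1        90.00        83.6820        83.6820         167.3640
  2        90.00        77.8075       155.6151         466.8452
  3        90.00        72.3455       217.0364         868.1455
  4        90.00        67.2668       269.0673       1,345.3363
  5        90.00        62.5447       312.7234       1,876.3407
  6        90.00        58.1541       348.9243       2,442.4704
  7     1,090.00       654.8677     4,584.0742      36,672.5933
  Σ                  1,076.6683     5,971.1227      43,839.0953
P = 1,076.6683.
Convexity = Σ t(t+1)·PV / [P·(1+y)²] = 43,839.0953 / (1,076.6683 × 1.156700) = 35.20131.

35.20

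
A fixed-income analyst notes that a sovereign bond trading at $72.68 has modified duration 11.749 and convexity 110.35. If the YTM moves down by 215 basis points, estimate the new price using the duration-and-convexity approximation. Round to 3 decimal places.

$92.893

Duration effect: -D_mod·Δy = -11.749 × (-0.0215) = +0.2526035
Convexity effect: ½·C·(Δy)² = 0.5 × 110.35 × (-0.0215)² = +0.02550464375
ΔP/P ≈ +0.2526035 + 0.02550464375 = +0.27810814375
New price ≈ 72.68 × (1 + 0.27810814375) = 92.89289988775.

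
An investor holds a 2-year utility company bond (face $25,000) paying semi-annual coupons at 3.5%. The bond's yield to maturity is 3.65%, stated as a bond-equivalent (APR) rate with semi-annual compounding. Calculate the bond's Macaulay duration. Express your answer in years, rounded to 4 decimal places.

1.9489 years

Periodic yield y = 0.01825. Discount each cash flow and weight by its period:
  t   CF        PV=CF/(1+0.01825)^t    t·PV
  1       437.50       429.6587       429.6587
  2       437.50       421.9580       843.9160
  3       437.50       414.3953     1,243.1858
  4    25,437.50    23,662.2888    94,649.1554
  Σ                 24,928.3009    97,165.9160
Price P = Σ PV = 24,928.3009.
Macaulay duration = Σ(t·PV) / P = 97,165.9160 / 24,928.3009 = 3.89782 half-year periods.
In years: 3.89782 / 2 = 1.94891 years.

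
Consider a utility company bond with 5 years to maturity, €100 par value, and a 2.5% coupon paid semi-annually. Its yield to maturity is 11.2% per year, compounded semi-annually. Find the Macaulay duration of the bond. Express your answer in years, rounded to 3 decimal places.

4.656 years

Periodic yield y = 0.056. Discount each cash flow and weight by its period:
  t   CF        PV=CF/(1+0.056)^t    t·PV
  1         1.25         1.1837         1.1837
  2         1.25         1.1209         2.2419
  3         1.25         1.0615         3.1845
  4         1.25         1.0052         4.0208
  5         1.25         0.9519         4.7595
  6         1.25         0.9014         5.4085
  7         1.25         0.8536         5.9753
  8         1.25         0.8083         6.4668
  9         1.25         0.7655         6.8893
  10      101.25        58.7159       587.1592
  Σ                     67.3680       627.2895
Price P = Σ PV = 67.3680.
Macaulay duration = Σ(t·PV) / P = 627.2895 / 67.3680 = 9.31138 half-year periods.
In years: 9.31138 / 2 = 4.65569 years.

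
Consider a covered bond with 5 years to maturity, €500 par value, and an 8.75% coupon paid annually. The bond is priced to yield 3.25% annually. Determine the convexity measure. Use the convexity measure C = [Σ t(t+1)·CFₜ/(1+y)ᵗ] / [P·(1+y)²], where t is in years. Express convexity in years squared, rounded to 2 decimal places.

With y = 0.0325:
  t   CF        PV=CF/(1+0.0325)^t    t·PV        t(t+1)·PV
  1        43.75        42.3729        42.3729          84.7458
  2        43.75        41.0391        82.0782         246.2347
  3        43.75        39.7473       119.2420         476.9679
  4        43.75        38.4962       153.9848         769.9239
  5       543.75       463.3925     2,316.9623      13,901.7740
  Σ                    625.0480     2,714.6402      15,479.6462
P = 625.0480.
Convexity = Σ t(t+1)·PV / [P·(1+y)²] = 15,479.6462 / (625.0480 × 1.066056) = 23.23098.

23.23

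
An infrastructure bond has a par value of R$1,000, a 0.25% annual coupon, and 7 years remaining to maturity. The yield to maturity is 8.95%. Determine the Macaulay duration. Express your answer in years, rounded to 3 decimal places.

6.925 years

Periodic yield y = 0.0895. Discount each cash flow and weight by its year:
  t   CF        PV=CF/(1+0.0895)^t    t·PV
  1         2.50         2.2946         2.2946
  2         2.50         2.1061         4.2123
  3         2.50         1.9331         5.7994
  4         2.50         1.7743         7.0973
  5         2.50         1.6286         8.1428
  6         2.50         1.4948         8.9687
  7     1,002.50       550.1660     3,851.1619
  Σ                    561.3975     3,887.6769
Price P = Σ PV = 561.3975.
Macaulay duration = Σ(t·PV) / P = 3,887.6769 / 561.3975 = 6.92500 years.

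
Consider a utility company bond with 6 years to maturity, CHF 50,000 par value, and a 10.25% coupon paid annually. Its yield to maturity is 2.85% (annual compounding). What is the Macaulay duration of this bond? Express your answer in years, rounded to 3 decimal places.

4.973 years

Periodic yield y = 0.0285. Discount each cash flow and weight by its year:
  t   CF        PV=CF/(1+0.0285)^t    t·PV
  1     5,125.00     4,982.9849     4,982.9849
  2     5,125.00     4,844.9051     9,689.8103
  3     5,125.00     4,710.6516    14,131.9547
  4     5,125.00     4,580.1182    18,320.4728
  5     5,125.00     4,453.2019    22,266.0097
  6    55,125.00    46,571.7788   279,430.6730
  Σ                 70,143.6406   348,821.9053
Price P = Σ PV = 70,143.6406.
Macaulay duration = Σ(t·PV) / P = 348,821.9053 / 70,143.6406 = 4.97297 years.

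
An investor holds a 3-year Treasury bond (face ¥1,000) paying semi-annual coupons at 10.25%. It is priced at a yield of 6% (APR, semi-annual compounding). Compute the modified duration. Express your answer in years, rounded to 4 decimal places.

2.6001 years

Periodic yield y = 0.03. First find Macaulay duration:
  t   CF        PV=CF/(1+0.03)^t    t·PV
  1        51.25        49.7573        49.7573
  2        51.25        48.3080        96.6161
  3        51.25        46.9010       140.7030
  4        51.25        45.5350       182.1398
  5        51.25        44.2087       221.0435
  6     1,051.25       880.4053     5,282.4319
  Σ                  1,115.1153     5,972.6917
P = 1,115.1153; Macaulay duration = 5,972.6917 / 1,115.1153 = 5.35612 half-year periods = 2.67806 years.
Modified duration = D_Mac / (1 + y) = 2.67806 / 1.03 = 2.60006 years.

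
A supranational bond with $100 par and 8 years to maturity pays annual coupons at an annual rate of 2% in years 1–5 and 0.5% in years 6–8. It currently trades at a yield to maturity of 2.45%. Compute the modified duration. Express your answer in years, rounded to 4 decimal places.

7.3020 years

Periodic yield y = 0.0245. First find Macaulay duration:
  t   CF        PV=CF/(1+0.0245)^t    t·PV
  1         2.00         1.9522         1.9522
  2         2.00         1.9055         3.8110
  3         2.00         1.8599         5.5798
  4         2.00         1.8154         7.2618
  5         2.00         1.7720         8.8601
  6         0.50         0.4324         2.5945
  7         0.50         0.4221         2.9545
  8       100.50        82.8076       662.4610
  Σ                     92.9672       695.4748
P = 92.9672; Macaulay duration = 695.4748 / 92.9672 = 7.48087 years.
Modified duration = D_Mac / (1 + y) = 7.48087 / 1.0245 = 7.30197 years.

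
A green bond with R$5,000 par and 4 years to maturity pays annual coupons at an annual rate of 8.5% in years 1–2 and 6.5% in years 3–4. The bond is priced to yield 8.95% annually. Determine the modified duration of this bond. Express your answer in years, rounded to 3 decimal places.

3.261 years

Periodic yield y = 0.0895. First find Macaulay duration:
  t   CF        PV=CF/(1+0.0895)^t    t·PV
  1       425.00       390.0872       390.0872
  2       425.00       358.0424       716.0848
  3       325.00       251.3053       753.9159
  4     5,325.00     3,779.2940    15,117.1759
  Σ                  4,778.7289    16,977.2638
P = 4,778.7289; Macaulay duration = 16,977.2638 / 4,778.7289 = 3.55267 years.
Modified duration = D_Mac / (1 + y) = 3.55267 / 1.0895 = 3.26083 years.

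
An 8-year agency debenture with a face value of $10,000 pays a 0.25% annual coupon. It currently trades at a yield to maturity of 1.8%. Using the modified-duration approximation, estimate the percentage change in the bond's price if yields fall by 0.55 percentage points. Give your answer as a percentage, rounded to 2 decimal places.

Periodic yield y = 0.018. Modified duration first:
  t   CF        PV=CF/(1+0.018)^t    t·PV
  1        25.00        24.5580        24.5580
  2        25.00        24.1237        48.2475
  3        25.00        23.6972        71.0915
  4        25.00        23.2782        93.1127
  5        25.00        22.8666       114.3329
  6        25.00        22.4623       134.7735
  7        25.00        22.0651       154.4556
  8    10,025.00     8,691.6486    69,533.1884
  Σ                  8,854.6995    70,173.7601
P = 8,854.6995; D_Mac = 7.92503 yrs; D_mod = 7.92503/(1+0.018) = 7.78490 yrs.
ΔP/P ≈ -D_mod · Δy = -7.78490 × (-0.0055) = +0.042817 = +4.2817%.

+4.28%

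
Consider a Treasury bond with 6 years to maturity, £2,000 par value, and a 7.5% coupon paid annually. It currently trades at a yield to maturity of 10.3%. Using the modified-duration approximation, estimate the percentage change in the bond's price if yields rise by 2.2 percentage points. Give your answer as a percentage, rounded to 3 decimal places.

-9.922%

Periodic yield y = 0.103. Modified duration first:
  t   CF        PV=CF/(1+0.103)^t    t·PV
  1       150.00       135.9927       135.9927
  2       150.00       123.2935       246.5870
  3       150.00       111.7802       335.3405
  4       150.00       101.3419       405.3678
  5       150.00        91.8785       459.3923
  6     2,150.00     1,193.9479     7,163.6876
  Σ                  1,758.2347     8,746.3679
P = 1,758.2347; D_Mac = 4.97452 yrs; D_mod = 4.97452/(1+0.103) = 4.50999 yrs.
ΔP/P ≈ -D_mod · Δy = -4.50999 × (+0.022) = -0.099220 = -9.9220%.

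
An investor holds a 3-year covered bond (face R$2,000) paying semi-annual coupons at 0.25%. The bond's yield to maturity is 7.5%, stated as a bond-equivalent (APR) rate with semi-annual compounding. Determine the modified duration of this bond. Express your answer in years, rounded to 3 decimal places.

Periodic yield y = 0.0375. First find Macaulay duration:
  t   CF        PV=CF/(1+0.0375)^t    t·PV
  1         2.50         2.4096         2.4096
  2         2.50         2.3225         4.6451
  3         2.50         2.2386         6.7158
  4         2.50         2.1577         8.6307
  5         2.50         2.0797        10.3985
  6     2,002.50     1,605.6242     9,633.7449
  Σ                  1,616.8323     9,666.5446
P = 1,616.8323; Macaulay duration = 9,666.5446 / 1,616.8323 = 5.97869 half-year periods = 2.98935 years.
Modified duration = D_Mac / (1 + y) = 2.98935 / 1.0375 = 2.88130 years.

2.881 years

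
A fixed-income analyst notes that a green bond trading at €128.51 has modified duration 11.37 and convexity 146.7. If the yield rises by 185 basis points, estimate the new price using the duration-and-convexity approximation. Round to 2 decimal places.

€104.70

Duration effect: -D_mod·Δy = -11.37 × (+0.0185) = -0.210345
Convexity effect: ½·C·(Δy)² = 0.5 × 146.7 × (0.0185)² = +0.0251040375
ΔP/P ≈ -0.210345 + 0.0251040375 = -0.1852409625
New price ≈ 128.51 × (1 - 0.1852409625) = 104.704683909125.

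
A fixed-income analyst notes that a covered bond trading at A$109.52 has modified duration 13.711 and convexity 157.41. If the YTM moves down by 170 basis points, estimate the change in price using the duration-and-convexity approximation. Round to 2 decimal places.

Duration effect: -D_mod·Δy = -13.711 × (-0.017) = +0.233087
Convexity effect: ½·C·(Δy)² = 0.5 × 157.41 × (-0.017)² = +0.022745745
ΔP/P ≈ +0.233087 + 0.022745745 = +0.255832745
ΔP ≈ 109.52 × (+0.255832745) = +28.0188022324.

+A$28.02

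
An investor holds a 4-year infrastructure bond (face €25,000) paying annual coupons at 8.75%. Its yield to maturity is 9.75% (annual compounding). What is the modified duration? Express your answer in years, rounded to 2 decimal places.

3.22 years

Periodic yield y = 0.0975. First find Macaulay duration:
  t   CF        PV=CF/(1+0.0975)^t    t·PV
  1     2,187.50     1,993.1663     1,993.1663
  2     2,187.50     1,816.0968     3,632.1937
  3     2,187.50     1,654.7579     4,964.2738
  4    27,187.50    18,739.2048    74,956.8194
  Σ                 24,203.2259    85,546.4532
P = 24,203.2259; Macaulay duration = 85,546.4532 / 24,203.2259 = 3.53451 years.
Modified duration = D_Mac / (1 + y) = 3.53451 / 1.0975 = 3.22051 years.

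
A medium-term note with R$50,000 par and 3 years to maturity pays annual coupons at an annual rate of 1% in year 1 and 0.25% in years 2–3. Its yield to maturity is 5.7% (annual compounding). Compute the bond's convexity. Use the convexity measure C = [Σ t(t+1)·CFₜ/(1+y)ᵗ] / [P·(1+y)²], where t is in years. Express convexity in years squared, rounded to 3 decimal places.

10.628

With y = 0.057:
  t   CF        PV=CF/(1+0.057)^t    t·PV        t(t+1)·PV
  1       500.00       473.0369       473.0369         946.0738
  2       125.00       111.8820       223.7639         671.2917
  3    50,125.00    42,445.2820   127,335.8461     509,343.3845
  Σ                 43,030.2009   128,032.6469     510,960.7500
P = 43,030.2009.
Convexity = Σ t(t+1)·PV / [P·(1+y)²] = 510,960.7500 / (43,030.2009 × 1.117249) = 10.62831.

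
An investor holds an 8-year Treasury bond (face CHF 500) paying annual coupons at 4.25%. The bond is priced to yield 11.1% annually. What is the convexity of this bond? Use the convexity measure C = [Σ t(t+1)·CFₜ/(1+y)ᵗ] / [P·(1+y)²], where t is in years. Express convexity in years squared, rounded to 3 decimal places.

45.446

With y = 0.111:
  t   CF        PV=CF/(1+0.111)^t    t·PV        t(t+1)·PV
  1        21.25        19.1269        19.1269          38.2538
  2        21.25        17.2159        34.4319         103.2957
  3        21.25        15.4959        46.4877         185.9508
  4        21.25        13.9477        55.7908         278.9541
  5        21.25        12.5542        62.7709         376.6257
  6        21.25        11.2999        67.7994         474.5958
  7        21.25        10.1709        71.1965         569.5719
  8       521.25       224.5606     1,796.4850      16,168.3646
  Σ                    324.3721     2,154.0891      18,195.6122
P = 324.3721.
Convexity = Σ t(t+1)·PV / [P·(1+y)²] = 18,195.6122 / (324.3721 × 1.234321) = 45.44594.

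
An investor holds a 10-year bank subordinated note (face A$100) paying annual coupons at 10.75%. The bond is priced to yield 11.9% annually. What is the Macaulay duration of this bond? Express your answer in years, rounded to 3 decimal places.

6.471 years

Periodic yield y = 0.119. Discount each cash flow and weight by its year:
  t   CF        PV=CF/(1+0.119)^t    t·PV
  1        10.75         9.6068         9.6068
  2        10.75         8.5852        17.1703
  3        10.75         7.6722        23.0165
  4        10.75         6.8563        27.4251
  5        10.75         6.1271        30.6357
  6        10.75         5.4756        32.8533
  7        10.75         4.8933        34.2528
  8        10.75         4.3729        34.9831
  9        10.75         3.9078        35.1706
  10      110.75        35.9785       359.7848
  Σ                     93.4756       604.8991
Price P = Σ PV = 93.4756.
Macaulay duration = Σ(t·PV) / P = 604.8991 / 93.4756 = 6.47120 years.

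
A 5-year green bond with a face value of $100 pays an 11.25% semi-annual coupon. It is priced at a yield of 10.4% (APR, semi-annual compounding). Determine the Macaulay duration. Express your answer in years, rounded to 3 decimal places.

3.976 years

Periodic yield y = 0.052. Discount each cash flow and weight by its period:
  t   CF        PV=CF/(1+0.052)^t    t·PV
  1        5.625         5.3470         5.3470
  2        5.625         5.0827        10.1653
  3        5.625         4.8314        14.4943
  4        5.625         4.5926        18.3704
  5        5.625         4.3656        21.8280
  6        5.625         4.1498        24.8989
  7        5.625         3.9447        27.6128
  8        5.625         3.7497        29.9976
  9        5.625         3.5644        32.0792
  10     105.625        63.6223       636.2229
  Σ                    103.2501       821.0164
Price P = Σ PV = 103.2501.
Macaulay duration = Σ(t·PV) / P = 821.0164 / 103.2501 = 7.95173 half-year periods.
In years: 7.95173 / 2 = 3.97586 years.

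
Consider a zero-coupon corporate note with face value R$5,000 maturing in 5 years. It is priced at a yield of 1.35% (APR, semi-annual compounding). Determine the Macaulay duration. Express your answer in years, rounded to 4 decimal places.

A zero-coupon bond has a single cash flow at maturity, so its Macaulay duration equals its maturity: 5 years.
(Equivalently: 10 semi-annual periods ÷ 2 = 5 years.)

5.0000 years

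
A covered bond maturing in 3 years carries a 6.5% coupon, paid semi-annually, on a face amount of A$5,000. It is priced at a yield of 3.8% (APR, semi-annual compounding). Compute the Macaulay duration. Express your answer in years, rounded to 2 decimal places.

2.78 years

Periodic yield y = 0.019. Discount each cash flow and weight by its period:
  t   CF        PV=CF/(1+0.019)^t    t·PV
  1       162.50       159.4701       159.4701
  2       162.50       156.4966       312.9933
  3       162.50       153.5786       460.7359
  4       162.50       150.7151       602.8602
  5       162.50       147.9049       739.5243
  6     5,162.50     4,611.2106    27,667.2638
  Σ                  5,379.3759    29,942.8476
Price P = Σ PV = 5,379.3759.
Macaulay duration = Σ(t·PV) / P = 29,942.8476 / 5,379.3759 = 5.56623 half-year periods.
In years: 5.56623 / 2 = 2.78312 years.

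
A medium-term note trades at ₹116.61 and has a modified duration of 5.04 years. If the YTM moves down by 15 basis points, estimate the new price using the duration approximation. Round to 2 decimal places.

₹117.49

Duration approximation: ΔP/P ≈ -D_mod · Δy = -5.04 × (-0.0015) = +0.007560.
New price ≈ 116.61 × (1 + 0.007560) = 117.4915716.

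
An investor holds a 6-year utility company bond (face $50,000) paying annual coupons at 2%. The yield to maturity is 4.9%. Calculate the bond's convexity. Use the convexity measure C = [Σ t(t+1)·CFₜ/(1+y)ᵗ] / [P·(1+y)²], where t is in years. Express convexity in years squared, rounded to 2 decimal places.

35.51

With y = 0.049:
  t   CF        PV=CF/(1+0.049)^t    t·PV        t(t+1)·PV
  1     1,000.00       953.2888       953.2888       1,906.5777
  2     1,000.00       908.7596     1,817.5192       5,452.5577
  3     1,000.00       866.3104     2,598.9312      10,395.7250
  4     1,000.00       825.8441     3,303.3762      16,516.8811
  5     1,000.00       787.2679     3,936.3396      23,618.0378
  6    51,000.00    38,275.1805   229,651.0827   1,607,557.5791
  Σ                 42,616.6513   242,260.5379   1,665,447.3585
P = 42,616.6513.
Convexity = Σ t(t+1)·PV / [P·(1+y)²] = 1,665,447.3585 / (42,616.6513 × 1.100401) = 35.51408.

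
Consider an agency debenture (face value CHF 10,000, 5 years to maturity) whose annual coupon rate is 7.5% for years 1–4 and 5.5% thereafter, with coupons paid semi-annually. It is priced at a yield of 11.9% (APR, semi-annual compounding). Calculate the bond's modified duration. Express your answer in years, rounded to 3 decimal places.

Periodic yield y = 0.0595. First find Macaulay duration:
  t   CF        PV=CF/(1+0.0595)^t    t·PV
  1       375.00       353.9405       353.9405
  2       375.00       334.0637       668.1275
  3       375.00       315.3032       945.9096
  4       375.00       297.5962     1,190.3849
  5       375.00       280.8837     1,404.4183
  6       375.00       265.1096     1,590.6578
  7       375.00       250.2215     1,751.5502
  8       375.00       236.1694     1,889.3550
  9       275.00       163.4647     1,471.1825
  10   10,275.00     5,764.6404    57,646.4039
  Σ                  8,261.3929    68,911.9301
P = 8,261.3929; Macaulay duration = 68,911.9301 / 8,261.3929 = 8.34144 half-year periods = 4.17072 years.
Modified duration = D_Mac / (1 + y) = 4.17072 / 1.0595 = 3.93650 years.

3.936 years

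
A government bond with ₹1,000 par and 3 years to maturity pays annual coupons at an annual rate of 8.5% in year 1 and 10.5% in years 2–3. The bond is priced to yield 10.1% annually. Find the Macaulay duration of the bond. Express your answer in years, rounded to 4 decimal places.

Periodic yield y = 0.101. Discount each cash flow and weight by its year:
  t   CF        PV=CF/(1+0.101)^t    t·PV
  1        85.00        77.2025        77.2025
  2       105.00        86.6193       173.2386
  3     1,105.00       827.9428     2,483.8283
  Σ                    991.7646     2,734.2695
Price P = Σ PV = 991.7646.
Macaulay duration = Σ(t·PV) / P = 2,734.2695 / 991.7646 = 2.75697 years.

2.7570 years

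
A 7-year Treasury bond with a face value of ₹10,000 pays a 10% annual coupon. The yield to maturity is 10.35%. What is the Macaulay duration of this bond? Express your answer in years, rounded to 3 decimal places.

Periodic yield y = 0.1035. Discount each cash flow and weight by its year:
  t   CF        PV=CF/(1+0.1035)^t    t·PV
  1     1,000.00       906.2075       906.2075
  2     1,000.00       821.2121     1,642.4241
  3     1,000.00       744.1886     2,232.5657
  4     1,000.00       674.3893     2,697.5571
  5     1,000.00       611.1366     3,055.6831
  6     1,000.00       553.8166     3,322.8996
  7    11,000.00     5,520.6005    38,644.2037
  Σ                  9,831.5512    52,501.5409
Price P = Σ PV = 9,831.5512.
Macaulay duration = Σ(t·PV) / P = 52,501.5409 / 9,831.5512 = 5.34011 years.

5.340 years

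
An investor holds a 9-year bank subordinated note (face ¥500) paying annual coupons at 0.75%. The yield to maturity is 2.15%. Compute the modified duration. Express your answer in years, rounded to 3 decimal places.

8.533 years

Periodic yield y = 0.0215. First find Macaulay duration:
  t   CF        PV=CF/(1+0.0215)^t    t·PV
  1         3.75         3.6711         3.6711
  2         3.75         3.5938         7.1876
  3         3.75         3.5182        10.5545
  4         3.75         3.4441        13.7765
  5         3.75         3.3716        16.8581
  6         3.75         3.3007        19.8040
  7         3.75         3.2312        22.6183
  8         3.75         3.1632        25.3055
  9       503.75       415.9774     3,743.7965
  Σ                    443.2712     3,863.5720
P = 443.2712; Macaulay duration = 3,863.5720 / 443.2712 = 8.71605 years.
Modified duration = D_Mac / (1 + y) = 8.71605 / 1.0215 = 8.53259 years.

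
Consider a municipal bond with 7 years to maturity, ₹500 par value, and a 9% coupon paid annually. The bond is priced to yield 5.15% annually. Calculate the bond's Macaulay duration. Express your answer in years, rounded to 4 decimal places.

5.6430 years

Periodic yield y = 0.0515. Discount each cash flow and weight by its year:
  t   CF        PV=CF/(1+0.0515)^t    t·PV
  1        45.00        42.7960        42.7960
  2        45.00        40.7000        81.3999
  3        45.00        38.7066       116.1197
  4        45.00        36.8108       147.2433
  5        45.00        35.0079       175.0395
  6        45.00        33.2933       199.7598
  7       545.00       383.4701     2,684.2910
  Σ                    610.7847     3,446.6493
Price P = Σ PV = 610.7847.
Macaulay duration = Σ(t·PV) / P = 3,446.6493 / 610.7847 = 5.64299 years.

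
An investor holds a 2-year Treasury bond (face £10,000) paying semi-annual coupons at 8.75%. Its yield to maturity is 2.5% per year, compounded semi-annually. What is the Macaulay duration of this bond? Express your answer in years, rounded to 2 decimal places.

Periodic yield y = 0.0125. Discount each cash flow and weight by its period:
  t   CF        PV=CF/(1+0.0125)^t    t·PV
  1       437.50       432.0988       432.0988
  2       437.50       426.7642       853.5284
  3       437.50       421.4955     1,264.4866
  4    10,437.50     9,931.5346    39,726.1385
  Σ                 11,211.8931    42,276.2522
Price P = Σ PV = 11,211.8931.
Macaulay duration = Σ(t·PV) / P = 42,276.2522 / 11,211.8931 = 3.77066 half-year periods.
In years: 3.77066 / 2 = 1.88533 years.

1.89 years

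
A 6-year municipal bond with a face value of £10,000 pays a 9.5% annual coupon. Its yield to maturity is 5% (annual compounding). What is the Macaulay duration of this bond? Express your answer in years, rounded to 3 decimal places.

4.963 years

Periodic yield y = 0.05. Discount each cash flow and weight by its year:
  t   CF        PV=CF/(1+0.05)^t    t·PV
  1       950.00       904.7619       904.7619
  2       950.00       861.6780     1,723.3560
  3       950.00       820.6457     2,461.9372
  4       950.00       781.5674     3,126.2694
  5       950.00       744.3499     3,721.7493
  6    10,950.00     8,171.0586    49,026.3516
  Σ                 12,284.0614    60,964.4253
Price P = Σ PV = 12,284.0614.
Macaulay duration = Σ(t·PV) / P = 60,964.4253 / 12,284.0614 = 4.96289 years.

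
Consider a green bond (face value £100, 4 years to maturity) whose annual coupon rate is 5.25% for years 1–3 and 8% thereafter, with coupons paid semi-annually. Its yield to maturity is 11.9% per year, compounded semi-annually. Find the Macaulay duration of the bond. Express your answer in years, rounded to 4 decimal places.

3.6114 years

Periodic yield y = 0.0595. Discount each cash flow and weight by its period:
  t   CF        PV=CF/(1+0.0595)^t    t·PV
  1        2.625         2.4776         2.4776
  2        2.625         2.3384         4.6769
  3        2.625         2.2071         6.6214
  4        2.625         2.0832         8.3327
  5        2.625         1.9662         9.8309
  6        2.625         1.8558        11.1346
  7        4.000         2.6690        18.6832
  8      104.000        65.4976       523.9811
  Σ                     81.0949       585.7384
Price P = Σ PV = 81.0949.
Macaulay duration = Σ(t·PV) / P = 585.7384 / 81.0949 = 7.22287 half-year periods.
In years: 7.22287 / 2 = 3.61144 years.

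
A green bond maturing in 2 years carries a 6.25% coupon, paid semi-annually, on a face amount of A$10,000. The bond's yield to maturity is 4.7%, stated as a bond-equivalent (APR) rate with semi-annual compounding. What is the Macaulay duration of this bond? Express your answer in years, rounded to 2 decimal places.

1.91 years

Periodic yield y = 0.0235. Discount each cash flow and weight by its period:
  t   CF        PV=CF/(1+0.0235)^t    t·PV
  1       312.50       305.3249       305.3249
  2       312.50       298.3145       596.6290
  3       312.50       291.4650       874.3951
  4    10,312.50     9,397.5052    37,590.0207
  Σ                 10,292.6096    39,366.3697
Price P = Σ PV = 10,292.6096.
Macaulay duration = Σ(t·PV) / P = 39,366.3697 / 10,292.6096 = 3.82472 half-year periods.
In years: 3.82472 / 2 = 1.91236 years.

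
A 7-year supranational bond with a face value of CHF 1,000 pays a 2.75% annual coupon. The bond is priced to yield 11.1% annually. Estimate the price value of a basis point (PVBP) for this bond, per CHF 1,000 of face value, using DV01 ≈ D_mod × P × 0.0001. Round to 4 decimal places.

Periodic yield y = 0.111.
  t   CF        PV=CF/(1+0.111)^t    t·PV
  1        27.50        24.7525        24.7525
  2        27.50        22.2795        44.5589
  3        27.50        20.0535        60.1605
  4        27.50        18.0500        72.1999
  5        27.50        16.2466        81.2330
  6        27.50        14.6234        87.7404
  7     1,027.50       491.7942     3,442.5595
  Σ                    607.7996     3,813.2047
P = 607.7996; D_Mac = 6.27379 yrs; D_mod = 5.64697 yrs.
DV01 ≈ 5.64697 × 607.7996 × 0.0001 = 0.343223.

CHF 0.3432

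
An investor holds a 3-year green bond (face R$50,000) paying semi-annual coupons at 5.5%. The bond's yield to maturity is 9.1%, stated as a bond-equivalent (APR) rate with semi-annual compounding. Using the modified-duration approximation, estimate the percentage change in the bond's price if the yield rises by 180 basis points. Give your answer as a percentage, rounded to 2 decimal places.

Periodic yield y = 0.0455. Modified duration first:
  t   CF        PV=CF/(1+0.0455)^t    t·PV
  1     1,375.00     1,315.1602     1,315.1602
  2     1,375.00     1,257.9246     2,515.8493
  3     1,375.00     1,203.1800     3,609.5399
  4     1,375.00     1,150.8177     4,603.2710
  5     1,375.00     1,100.7343     5,503.6717
  6    51,375.00    39,337.5775   236,025.4652
  Σ                 45,365.3944   253,572.9572
P = 45,365.3944; D_Mac = 5.58957 half-year periods = 2.79478 yrs; D_mod = 2.79478/(1+0.0455) = 2.67316 yrs.
ΔP/P ≈ -D_mod · Δy = -2.67316 × (+0.018) = -0.048117 = -4.8117%.

-4.81%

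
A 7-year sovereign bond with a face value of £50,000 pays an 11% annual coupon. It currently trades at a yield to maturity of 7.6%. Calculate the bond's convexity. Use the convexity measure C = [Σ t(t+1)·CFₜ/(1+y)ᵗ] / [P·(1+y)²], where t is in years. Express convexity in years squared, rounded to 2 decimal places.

With y = 0.076:
  t   CF        PV=CF/(1+0.076)^t    t·PV        t(t+1)·PV
  1     5,500.00     5,111.5242     5,111.5242      10,223.0483
  2     5,500.00     4,750.4871     9,500.9743      28,502.9228
  3     5,500.00     4,414.9509    13,244.8526      52,979.4105
  4     5,500.00     4,103.1142    16,412.4568      82,062.2839
  5     5,500.00     3,813.3032    19,066.5158     114,399.0947
  6     5,500.00     3,543.9620    21,263.7722     148,846.4057
  7    55,500.00    33,235.8725   232,651.1073   1,861,208.8581
  Σ                 58,973.2140   317,251.2031   2,298,222.0241
P = 58,973.2140.
Convexity = Σ t(t+1)·PV / [P·(1+y)²] = 2,298,222.0241 / (58,973.2140 × 1.157776) = 33.65989.

33.66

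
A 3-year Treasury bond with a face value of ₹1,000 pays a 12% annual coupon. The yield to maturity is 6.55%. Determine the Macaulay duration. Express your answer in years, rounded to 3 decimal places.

Periodic yield y = 0.0655. Discount each cash flow and weight by its year:
  t   CF        PV=CF/(1+0.0655)^t    t·PV
  1       120.00       112.6232       112.6232
  2       120.00       105.6998       211.3997
  3     1,120.00       925.8863     2,777.6589
  Σ                  1,144.2093     3,101.6818
Price P = Σ PV = 1,144.2093.
Macaulay duration = Σ(t·PV) / P = 3,101.6818 / 1,144.2093 = 2.71076 years.

2.711 years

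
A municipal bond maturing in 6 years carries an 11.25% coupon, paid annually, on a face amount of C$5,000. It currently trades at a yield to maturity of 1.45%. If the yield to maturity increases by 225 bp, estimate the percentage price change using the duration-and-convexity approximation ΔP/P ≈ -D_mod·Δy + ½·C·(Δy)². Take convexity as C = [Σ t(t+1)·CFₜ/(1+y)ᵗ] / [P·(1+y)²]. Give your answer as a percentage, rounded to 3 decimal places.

With y = 0.0145:
  t   CF        PV=CF/(1+0.0145)^t    t·PV        t(t+1)·PV
  1       562.50       554.4603       554.4603       1,108.9207
  2       562.50       546.5356     1,093.0711       3,279.2134
  3       562.50       538.7241     1,616.1722       6,464.6887
  4       562.50       531.0242     2,124.0968      10,620.4842
  5       562.50       523.4344     2,617.1721      15,703.0323
  6     5,562.50     5,102.2028    30,613.2167     214,292.5171
  Σ                  7,796.3814    38,618.1893     251,468.8564
P = 7,796.3814; D_Mac = 4.95335 yrs; D_mod = 4.88255 yrs; C = 31.33914.
Duration effect: -4.88255 × (+0.0225) = -0.109857
Convexity effect: 0.5 × 31.33914 × (0.0225)² = +0.0079327
ΔP/P ≈ -0.109857 + 0.0079327 = -0.101925 = -10.1925%.

-10.192%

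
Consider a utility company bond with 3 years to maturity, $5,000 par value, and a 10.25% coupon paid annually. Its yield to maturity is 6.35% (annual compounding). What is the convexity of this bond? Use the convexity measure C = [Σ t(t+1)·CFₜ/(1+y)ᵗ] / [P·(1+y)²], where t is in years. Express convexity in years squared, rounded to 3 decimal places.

With y = 0.0635:
  t   CF        PV=CF/(1+0.0635)^t    t·PV        t(t+1)·PV
  1       512.50       481.8994       481.8994         963.7988
  2       512.50       453.1259       906.2518       2,718.7554
  3     5,512.50     4,582.8550    13,748.5651      54,994.2604
  Σ                  5,517.8803    15,136.7163      58,676.8146
P = 5,517.8803.
Convexity = Σ t(t+1)·PV / [P·(1+y)²] = 58,676.8146 / (5,517.8803 × 1.131032) = 9.40198.

9.402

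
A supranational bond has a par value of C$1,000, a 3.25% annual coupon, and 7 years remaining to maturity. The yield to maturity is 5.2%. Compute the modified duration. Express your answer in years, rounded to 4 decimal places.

6.0140 years

Periodic yield y = 0.052. First find Macaulay duration:
  t   CF        PV=CF/(1+0.052)^t    t·PV
  1        32.50        30.8935        30.8935
  2        32.50        29.3665        58.7330
  3        32.50        27.9149        83.7447
  4        32.50        26.5351       106.1403
  5        32.50        25.2235       126.1173
  6        32.50        23.9767       143.8600
  7     1,032.50       724.0689     5,068.4822
  Σ                    887.9790     5,617.9710
P = 887.9790; Macaulay duration = 5,617.9710 / 887.9790 = 6.32669 years.
Modified duration = D_Mac / (1 + y) = 6.32669 / 1.052 = 6.01397 years.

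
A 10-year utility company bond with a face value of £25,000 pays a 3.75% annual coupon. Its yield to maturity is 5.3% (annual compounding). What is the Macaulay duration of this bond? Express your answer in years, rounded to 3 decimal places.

Periodic yield y = 0.053. Discount each cash flow and weight by its year:
  t   CF        PV=CF/(1+0.053)^t    t·PV
  1       937.50       890.3134       890.3134
  2       937.50       845.5018     1,691.0036
  3       937.50       802.9457     2,408.8370
  4       937.50       762.5315     3,050.1260
  5       937.50       724.1515     3,620.7574
  6       937.50       687.7032     4,126.2192
  7       937.50       653.0895     4,571.6263
  8       937.50       620.2179     4,961.7433
  9       937.50       589.0009     5,301.0078
  10   25,937.50    15,475.4898   154,754.8976
  Σ                 22,050.9451   185,376.5316
Price P = Σ PV = 22,050.9451.
Macaulay duration = Σ(t·PV) / P = 185,376.5316 / 22,050.9451 = 8.40674 years.

8.407 years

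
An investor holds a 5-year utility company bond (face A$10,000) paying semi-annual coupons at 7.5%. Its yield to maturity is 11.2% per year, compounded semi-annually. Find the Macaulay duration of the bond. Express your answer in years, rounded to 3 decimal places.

Periodic yield y = 0.056. Discount each cash flow and weight by its period:
  t   CF        PV=CF/(1+0.056)^t    t·PV
  1       375.00       355.1136       355.1136
  2       375.00       336.2819       672.5637
  3       375.00       318.4487       955.3462
  4       375.00       301.5613     1,206.2452
  5       375.00       285.5694     1,427.8470
  6       375.00       270.4256     1,622.5534
  7       375.00       256.0848     1,792.5938
  8       375.00       242.5046     1,940.0365
  9       375.00       229.6445     2,066.8003
  10   10,375.00     6,016.5693    60,165.6930
  Σ                  8,612.2036    72,204.7927
Price P = Σ PV = 8,612.2036.
Macaulay duration = Σ(t·PV) / P = 72,204.7927 / 8,612.2036 = 8.38401 half-year periods.
In years: 8.38401 / 2 = 4.19200 years.

4.192 years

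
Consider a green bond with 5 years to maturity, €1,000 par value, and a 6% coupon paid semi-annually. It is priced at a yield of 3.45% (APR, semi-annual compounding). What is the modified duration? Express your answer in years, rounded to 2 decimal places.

4.36 years

Periodic yield y = 0.01725. First find Macaulay duration:
  t   CF        PV=CF/(1+0.01725)^t    t·PV
  1        30.00        29.4913        29.4913
  2        30.00        28.9912        57.9824
  3        30.00        28.4996        85.4987
  4        30.00        28.0163       112.0651
  5        30.00        27.5412       137.7060
  6        30.00        27.0742       162.4450
  7        30.00        26.6151       186.3054
  8        30.00        26.1637       209.3098
  9        30.00        25.7201       231.4805
  10    1,030.00       868.0810     8,680.8098
  Σ                  1,116.1935     9,893.0939
P = 1,116.1935; Macaulay duration = 9,893.0939 / 1,116.1935 = 8.86324 half-year periods = 4.43162 years.
Modified duration = D_Mac / (1 + y) = 4.43162 / 1.01725 = 4.35647 years.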